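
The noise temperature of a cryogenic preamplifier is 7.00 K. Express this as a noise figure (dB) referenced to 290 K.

F = 1 + T_e/T₀ = 1 + 7.00/290 = 1.02414
NF = 10 log₁₀(1.02414) = 0.104 dB

0.104 dB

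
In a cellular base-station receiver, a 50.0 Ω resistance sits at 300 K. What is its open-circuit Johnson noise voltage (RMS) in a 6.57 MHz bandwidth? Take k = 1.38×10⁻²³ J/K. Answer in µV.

2.33 µV

V_n = √(4kTRB)
4kTRB = 4 × 1.38×10⁻²³ × 300 × 5.00×10¹ × 6.57×10⁶ = 5.44×10⁻¹² V²
V_n = √(5.44×10⁻¹²) = 2.33×10⁻⁶ V = 2.33 µV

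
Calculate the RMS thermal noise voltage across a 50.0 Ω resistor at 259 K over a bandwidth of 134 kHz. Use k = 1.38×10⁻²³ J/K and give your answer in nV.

309 nV

V_n = √(4kTRB)
4kTRB = 4 × 1.38×10⁻²³ × 259 × 5.00×10¹ × 1.34×10⁵ = 9.58×10⁻¹⁴ V²
V_n = √(9.58×10⁻¹⁴) = 3.09×10⁻⁷ V = 309 nV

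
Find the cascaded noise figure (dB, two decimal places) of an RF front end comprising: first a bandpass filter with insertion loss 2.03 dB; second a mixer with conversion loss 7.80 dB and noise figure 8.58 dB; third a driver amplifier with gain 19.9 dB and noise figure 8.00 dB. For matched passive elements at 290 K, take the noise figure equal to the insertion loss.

Convert to linear (a loss of L dB is a gain of −L dB): F_i = 10^(NF_i/10), G_i = 10^(G_i,dB/10)
  Stage 1: F_1 = 10^(2.03/10) = 1.596, G_1 = 10^(−2.03/10) = 0.6266
  Stage 2: F_2 = 10^(8.58/10) = 7.211, G_2 = 10^(−7.80/10) = 0.1660
  Stage 3: F_3 = 10^(8.00/10) = 6.310, G_3 = 10^(19.9/10) = 97.72
Friis cascade:
  F = 1.596 + (7.211 − 1)/0.6266 + (6.310 − 1)/0.1040 = 62.57
NF = 10 log₁₀(62.57) = 17.96 dB

17.96 dB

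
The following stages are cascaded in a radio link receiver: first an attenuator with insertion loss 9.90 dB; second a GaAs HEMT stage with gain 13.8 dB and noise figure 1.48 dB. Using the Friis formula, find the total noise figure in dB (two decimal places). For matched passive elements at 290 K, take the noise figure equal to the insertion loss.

11.38 dB

Convert to linear (a loss of L dB is a gain of −L dB): F_i = 10^(NF_i/10), G_i = 10^(G_i,dB/10)
  Stage 1: F_1 = 10^(9.90/10) = 9.772, G_1 = 10^(−9.90/10) = 0.1023
  Stage 2: F_2 = 10^(1.48/10) = 1.406, G_2 = 10^(13.8/10) = 23.99
Friis cascade:
  F = 9.772 + (1.406 − 1)/0.1023 = 13.74
NF = 10 log₁₀(13.74) = 11.38 dB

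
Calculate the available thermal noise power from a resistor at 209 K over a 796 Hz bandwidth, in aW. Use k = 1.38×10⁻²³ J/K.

P_n = kTB = 1.38×10⁻²³ × 209 × 7.96×10² = 2.30×10⁻¹⁸ W = 2.30 aW

2.30 aW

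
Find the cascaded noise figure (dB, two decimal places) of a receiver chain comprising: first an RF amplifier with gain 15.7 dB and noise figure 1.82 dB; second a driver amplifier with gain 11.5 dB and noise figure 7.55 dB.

Convert to linear (a loss of L dB is a gain of −L dB): F_i = 10^(NF_i/10), G_i = 10^(G_i,dB/10)
  Stage 1: F_1 = 10^(1.82/10) = 1.521, G_1 = 10^(15.7/10) = 37.15
  Stage 2: F_2 = 10^(7.55/10) = 5.689, G_2 = 10^(11.5/10) = 14.13
Friis cascade:
  F = 1.521 + (5.689 − 1)/37.15 = 1.647
NF = 10 log₁₀(1.647) = 2.17 dB

2.17 dB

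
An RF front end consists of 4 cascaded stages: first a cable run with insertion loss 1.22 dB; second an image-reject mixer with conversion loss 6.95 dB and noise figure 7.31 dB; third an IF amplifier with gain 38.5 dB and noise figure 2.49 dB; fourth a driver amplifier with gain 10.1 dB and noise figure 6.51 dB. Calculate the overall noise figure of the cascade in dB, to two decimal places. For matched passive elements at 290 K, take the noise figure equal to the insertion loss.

Convert to linear (a loss of L dB is a gain of −L dB): F_i = 10^(NF_i/10), G_i = 10^(G_i,dB/10)
  Stage 1: F_1 = 10^(1.22/10) = 1.324, G_1 = 10^(−1.22/10) = 0.7551
  Stage 2: F_2 = 10^(7.31/10) = 5.383, G_2 = 10^(−6.95/10) = 0.2018
  Stage 3: F_3 = 10^(2.49/10) = 1.774, G_3 = 10^(38.5/10) = 7079
  Stage 4: F_4 = 10^(6.51/10) = 4.477, G_4 = 10^(10.1/10) = 10.23
Friis cascade:
  F = 1.324 + (5.383 − 1)/0.7551 + (1.774 − 1)/0.1524 + (4.477 − 1)/1079 = 12.21
NF = 10 log₁₀(12.21) = 10.87 dB

10.87 dB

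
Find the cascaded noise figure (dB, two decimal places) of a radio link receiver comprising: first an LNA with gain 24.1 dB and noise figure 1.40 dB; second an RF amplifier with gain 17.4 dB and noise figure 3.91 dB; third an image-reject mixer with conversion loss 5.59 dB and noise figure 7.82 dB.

Convert to linear (a loss of L dB is a gain of −L dB): F_i = 10^(NF_i/10), G_i = 10^(G_i,dB/10)
  Stage 1: F_1 = 10^(1.40/10) = 1.380, G_1 = 10^(24.1/10) = 257.0
  Stage 2: F_2 = 10^(3.91/10) = 2.460, G_2 = 10^(17.4/10) = 54.95
  Stage 3: F_3 = 10^(7.82/10) = 6.053, G_3 = 10^(−5.59/10) = 0.2761
Friis cascade:
  F = 1.380 + (2.460 − 1)/257.0 + (6.053 − 1)/1.413×10⁴ = 1.386
NF = 10 log₁₀(1.386) = 1.42 dB

1.42 dB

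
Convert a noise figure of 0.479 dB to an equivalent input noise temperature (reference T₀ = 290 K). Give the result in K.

F = 10^(0.479/10) = 1.11661
T_e = (F − 1)·T₀ = (1.11661 − 1) × 290 = 33.8 K

33.8 K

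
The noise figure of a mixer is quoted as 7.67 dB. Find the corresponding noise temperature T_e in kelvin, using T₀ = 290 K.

F = 10^(7.67/10) = 5.8479
T_e = (F − 1)·T₀ = (5.8479 − 1) × 290 = 1406 K

1406 K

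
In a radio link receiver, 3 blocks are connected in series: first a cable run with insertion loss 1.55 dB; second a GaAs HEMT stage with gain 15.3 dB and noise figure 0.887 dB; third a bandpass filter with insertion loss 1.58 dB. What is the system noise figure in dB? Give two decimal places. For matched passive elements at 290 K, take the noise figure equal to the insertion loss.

2.48 dB

Convert to linear (a loss of L dB is a gain of −L dB): F_i = 10^(NF_i/10), G_i = 10^(G_i,dB/10)
  Stage 1: F_1 = 10^(1.55/10) = 1.429, G_1 = 10^(−1.55/10) = 0.6998
  Stage 2: F_2 = 10^(0.887/10) = 1.227, G_2 = 10^(15.3/10) = 33.88
  Stage 3: F_3 = 10^(1.58/10) = 1.439, G_3 = 10^(−1.58/10) = 0.6950
Friis cascade:
  F = 1.429 + (1.227 − 1)/0.6998 + (1.439 − 1)/23.71 = 1.771
NF = 10 log₁₀(1.771) = 2.48 dB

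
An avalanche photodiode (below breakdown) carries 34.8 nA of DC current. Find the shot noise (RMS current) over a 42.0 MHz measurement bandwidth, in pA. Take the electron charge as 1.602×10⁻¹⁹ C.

I_n = √(2qI·B)
2qI·B = 2 × 1.602×10⁻¹⁹ × 3.48×10⁻⁸ × 4.20×10⁷ = 4.68×10⁻¹⁹ A²
I_n = √(4.68×10⁻¹⁹) = 6.84×10⁻¹⁰ A = 684 pA

684 pA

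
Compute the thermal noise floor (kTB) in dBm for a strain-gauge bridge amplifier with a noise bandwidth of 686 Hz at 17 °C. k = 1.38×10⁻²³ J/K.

T = 17 °C + 273.15 = 290.15 K
P_n = kTB = 1.38×10⁻²³ × 290.15 × 6.86×10² = 2.75×10⁻¹⁸ W
In dBm: 10 log₁₀(2.75×10⁻¹⁸ / 10⁻³) = −145.6 dBm

−145.6 dBm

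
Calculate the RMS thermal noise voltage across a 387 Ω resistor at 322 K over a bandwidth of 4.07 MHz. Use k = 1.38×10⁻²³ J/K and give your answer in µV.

V_n = √(4kTRB)
4kTRB = 4 × 1.38×10⁻²³ × 322 × 3.87×10² × 4.07×10⁶ = 2.80×10⁻¹¹ V²
V_n = √(2.80×10⁻¹¹) = 5.29×10⁻⁶ V = 5.29 µV

5.29 µV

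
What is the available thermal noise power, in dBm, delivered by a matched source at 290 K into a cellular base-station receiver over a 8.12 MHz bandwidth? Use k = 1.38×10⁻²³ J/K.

−104.9 dBm

P_n = kTB = 1.38×10⁻²³ × 290 × 8.12×10⁶ = 3.25×10⁻¹⁴ W
In dBm: 10 log₁₀(3.25×10⁻¹⁴ / 10⁻³) = −104.9 dBm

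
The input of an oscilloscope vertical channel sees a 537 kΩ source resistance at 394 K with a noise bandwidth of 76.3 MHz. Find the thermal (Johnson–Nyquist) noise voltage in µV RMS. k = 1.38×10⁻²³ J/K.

V_n = √(4kTRB)
4kTRB = 4 × 1.38×10⁻²³ × 394 × 5.37×10⁵ × 7.63×10⁷ = 8.91×10⁻⁷ V²
V_n = √(8.91×10⁻⁷) = 9.44×10⁻⁴ V = 944 µV

944 µV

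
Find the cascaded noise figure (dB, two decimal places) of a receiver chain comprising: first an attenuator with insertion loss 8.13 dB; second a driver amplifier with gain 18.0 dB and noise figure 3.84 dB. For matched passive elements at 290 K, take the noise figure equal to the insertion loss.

11.97 dB

Convert to linear (a loss of L dB is a gain of −L dB): F_i = 10^(NF_i/10), G_i = 10^(G_i,dB/10)
  Stage 1: F_1 = 10^(8.13/10) = 6.501, G_1 = 10^(−8.13/10) = 0.1538
  Stage 2: F_2 = 10^(3.84/10) = 2.421, G_2 = 10^(18.0/10) = 63.10
Friis cascade:
  F = 6.501 + (2.421 − 1)/0.1538 = 15.74
NF = 10 log₁₀(15.74) = 11.97 dB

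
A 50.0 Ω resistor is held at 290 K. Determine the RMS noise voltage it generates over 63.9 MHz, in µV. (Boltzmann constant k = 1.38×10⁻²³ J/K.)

V_n = √(4kTRB)
4kTRB = 4 × 1.38×10⁻²³ × 290 × 5.00×10¹ × 6.39×10⁷ = 5.11×10⁻¹¹ V²
V_n = √(5.11×10⁻¹¹) = 7.15×10⁻⁶ V = 7.15 µV

7.15 µV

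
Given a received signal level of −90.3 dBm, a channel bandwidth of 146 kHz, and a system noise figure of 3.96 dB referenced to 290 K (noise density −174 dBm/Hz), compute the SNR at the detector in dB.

28.1 dB

Noise floor: N = −174 + 10 log₁₀(B) + NF
10 log₁₀(1.46×10⁵) = 51.64 dB
N = −174 + 51.64 + 3.96 = −118.40 dBm
SNR = P_sig − N = −90.3 − (−118.40) = 28.10 dB → 28.1 dB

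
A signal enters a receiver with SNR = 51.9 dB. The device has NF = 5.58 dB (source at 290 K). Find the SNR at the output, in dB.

By definition F = SNR_in/SNR_out, so in dB: SNR_out = SNR_in − NF
SNR_out = 51.9 − 5.58 = 46.32 dB

46.32 dB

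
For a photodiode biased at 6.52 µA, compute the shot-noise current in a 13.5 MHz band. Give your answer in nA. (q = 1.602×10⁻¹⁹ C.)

5.31 nA

I_n = √(2qI·B)
2qI·B = 2 × 1.602×10⁻¹⁹ × 6.52×10⁻⁶ × 1.35×10⁷ = 2.82×10⁻¹⁷ A²
I_n = √(2.82×10⁻¹⁷) = 5.31×10⁻⁹ A = 5.31 nA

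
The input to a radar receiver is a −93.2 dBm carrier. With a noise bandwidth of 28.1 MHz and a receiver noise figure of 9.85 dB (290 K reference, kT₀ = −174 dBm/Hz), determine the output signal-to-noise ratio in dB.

Noise floor: N = −174 + 10 log₁₀(B) + NF
10 log₁₀(2.81×10⁷) = 74.49 dB
N = −174 + 74.49 + 9.85 = −89.66 dBm
SNR = P_sig − N = −93.2 − (−89.66) = −3.54 dB → −3.5 dB

−3.5 dB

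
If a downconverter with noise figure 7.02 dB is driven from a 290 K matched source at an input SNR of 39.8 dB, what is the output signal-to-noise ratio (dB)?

By definition F = SNR_in/SNR_out, so in dB: SNR_out = SNR_in − NF
SNR_out = 39.8 − 7.02 = 32.78 dB

32.78 dB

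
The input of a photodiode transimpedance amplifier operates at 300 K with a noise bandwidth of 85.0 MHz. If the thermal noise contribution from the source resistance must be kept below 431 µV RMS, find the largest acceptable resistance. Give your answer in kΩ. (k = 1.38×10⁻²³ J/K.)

132 kΩ

Johnson–Nyquist: V_n = √(4kTRB) ⇒ R = V_n² / (4kTB)
4kTB = 4 × 1.38×10⁻²³ × 300 × 8.50×10⁷ = 1.41×10⁻¹²
R = (4.31×10⁻⁴)² / 1.41×10⁻¹² = 1.32×10⁵ Ω = 132 kΩ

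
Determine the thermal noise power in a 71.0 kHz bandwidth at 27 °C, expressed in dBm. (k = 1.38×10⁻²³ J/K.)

−125.3 dBm

T = 27 °C + 273.15 = 300.15 K
P_n = kTB = 1.38×10⁻²³ × 300.15 × 7.10×10⁴ = 2.94×10⁻¹⁶ W
In dBm: 10 log₁₀(2.94×10⁻¹⁶ / 10⁻³) = −125.3 dBm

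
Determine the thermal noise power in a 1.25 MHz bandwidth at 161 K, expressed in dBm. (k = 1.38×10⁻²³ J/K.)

P_n = kTB = 1.38×10⁻²³ × 161 × 1.25×10⁶ = 2.78×10⁻¹⁵ W
In dBm: 10 log₁₀(2.78×10⁻¹⁵ / 10⁻³) = −115.6 dBm

−115.6 dBm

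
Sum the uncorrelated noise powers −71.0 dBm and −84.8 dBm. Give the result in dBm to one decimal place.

−70.8 dBm

Convert to linear, add, convert back:
P₁ = 7.94×10⁻¹¹ W, P₂ = 3.31×10⁻¹² W
P_tot = 8.27×10⁻¹¹ W → 10 log₁₀(P_tot / 10⁻³) = −70.8 dBm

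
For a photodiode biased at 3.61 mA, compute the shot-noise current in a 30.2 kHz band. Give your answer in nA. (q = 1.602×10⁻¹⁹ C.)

I_n = √(2qI·B)
2qI·B = 2 × 1.602×10⁻¹⁹ × 3.61×10⁻³ × 3.02×10⁴ = 3.49×10⁻¹⁷ A²
I_n = √(3.49×10⁻¹⁷) = 5.91×10⁻⁹ A = 5.91 nA

5.91 nA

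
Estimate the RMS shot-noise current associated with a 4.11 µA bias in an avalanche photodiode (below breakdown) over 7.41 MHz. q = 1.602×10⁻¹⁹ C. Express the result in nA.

3.12 nA

I_n = √(2qI·B)
2qI·B = 2 × 1.602×10⁻¹⁹ × 4.11×10⁻⁶ × 7.41×10⁶ = 9.76×10⁻¹⁸ A²
I_n = √(9.76×10⁻¹⁸) = 3.12×10⁻⁹ A = 3.12 nA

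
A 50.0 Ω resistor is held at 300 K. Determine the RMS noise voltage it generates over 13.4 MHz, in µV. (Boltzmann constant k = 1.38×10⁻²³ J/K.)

3.33 µV

V_n = √(4kTRB)
4kTRB = 4 × 1.38×10⁻²³ × 300 × 5.00×10¹ × 1.34×10⁷ = 1.11×10⁻¹¹ V²
V_n = √(1.11×10⁻¹¹) = 3.33×10⁻⁶ V = 3.33 µV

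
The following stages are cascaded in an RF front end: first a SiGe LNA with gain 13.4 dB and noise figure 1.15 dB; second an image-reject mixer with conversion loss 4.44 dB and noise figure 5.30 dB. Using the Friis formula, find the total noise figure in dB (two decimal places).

Convert to linear (a loss of L dB is a gain of −L dB): F_i = 10^(NF_i/10), G_i = 10^(G_i,dB/10)
  Stage 1: F_1 = 10^(1.15/10) = 1.303, G_1 = 10^(13.4/10) = 21.88
  Stage 2: F_2 = 10^(5.30/10) = 3.388, G_2 = 10^(−4.44/10) = 0.3597
Friis cascade:
  F = 1.303 + (3.388 − 1)/21.88 = 1.412
NF = 10 log₁₀(1.412) = 1.50 dB

1.50 dB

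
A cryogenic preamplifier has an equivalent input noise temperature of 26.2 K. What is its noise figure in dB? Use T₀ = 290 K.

F = 1 + T_e/T₀ = 1 + 26.2/290 = 1.09034
NF = 10 log₁₀(1.09034) = 0.376 dB

0.376 dB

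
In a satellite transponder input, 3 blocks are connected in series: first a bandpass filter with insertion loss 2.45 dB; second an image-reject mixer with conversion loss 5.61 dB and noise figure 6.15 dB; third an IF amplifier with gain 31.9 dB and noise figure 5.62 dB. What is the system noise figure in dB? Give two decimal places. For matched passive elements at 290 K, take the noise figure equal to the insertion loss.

Convert to linear (a loss of L dB is a gain of −L dB): F_i = 10^(NF_i/10), G_i = 10^(G_i,dB/10)
  Stage 1: F_1 = 10^(2.45/10) = 1.758, G_1 = 10^(−2.45/10) = 0.5689
  Stage 2: F_2 = 10^(6.15/10) = 4.121, G_2 = 10^(−5.61/10) = 0.2748
  Stage 3: F_3 = 10^(5.62/10) = 3.648, G_3 = 10^(31.9/10) = 1549
Friis cascade:
  F = 1.758 + (4.121 − 1)/0.5689 + (3.648 − 1)/0.1563 = 24.18
NF = 10 log₁₀(24.18) = 13.83 dB

13.83 dB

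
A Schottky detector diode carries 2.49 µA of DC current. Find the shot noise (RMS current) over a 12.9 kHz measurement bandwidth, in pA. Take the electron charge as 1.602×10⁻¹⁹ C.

101 pA

I_n = √(2qI·B)
2qI·B = 2 × 1.602×10⁻¹⁹ × 2.49×10⁻⁶ × 1.29×10⁴ = 1.03×10⁻²⁰ A²
I_n = √(1.03×10⁻²⁰) = 1.01×10⁻¹⁰ A = 101 pA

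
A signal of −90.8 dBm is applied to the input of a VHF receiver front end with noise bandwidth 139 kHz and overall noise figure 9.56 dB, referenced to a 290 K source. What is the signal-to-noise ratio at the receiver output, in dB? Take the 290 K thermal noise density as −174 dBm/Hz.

Noise floor: N = −174 + 10 log₁₀(B) + NF
10 log₁₀(1.39×10⁵) = 51.43 dB
N = −174 + 51.43 + 9.56 = −113.01 dBm
SNR = P_sig − N = −90.8 − (−113.01) = 22.21 dB → 22.2 dB

22.2 dB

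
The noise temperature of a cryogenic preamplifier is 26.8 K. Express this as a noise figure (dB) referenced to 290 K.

0.384 dB

F = 1 + T_e/T₀ = 1 + 26.8/290 = 1.09241
NF = 10 log₁₀(1.09241) = 0.384 dB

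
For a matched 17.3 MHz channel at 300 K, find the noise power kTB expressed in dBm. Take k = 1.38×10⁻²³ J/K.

P_n = kTB = 1.38×10⁻²³ × 300 × 1.73×10⁷ = 7.16×10⁻¹⁴ W
In dBm: 10 log₁₀(7.16×10⁻¹⁴ / 10⁻³) = −101.4 dBm

−101.4 dBm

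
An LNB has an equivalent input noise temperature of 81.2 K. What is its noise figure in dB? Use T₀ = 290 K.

F = 1 + T_e/T₀ = 1 + 81.2/290 = 1.28
NF = 10 log₁₀(1.28) = 1.07 dB

1.07 dB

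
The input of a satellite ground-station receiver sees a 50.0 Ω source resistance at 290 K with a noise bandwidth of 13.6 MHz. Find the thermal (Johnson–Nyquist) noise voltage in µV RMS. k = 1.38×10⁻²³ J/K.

3.30 µV

V_n = √(4kTRB)
4kTRB = 4 × 1.38×10⁻²³ × 290 × 5.00×10¹ × 1.36×10⁷ = 1.09×10⁻¹¹ V²
V_n = √(1.09×10⁻¹¹) = 3.30×10⁻⁶ V = 3.30 µV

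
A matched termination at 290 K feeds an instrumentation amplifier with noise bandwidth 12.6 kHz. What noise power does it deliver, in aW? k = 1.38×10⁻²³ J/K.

P_n = kTB = 1.38×10⁻²³ × 290 × 1.26×10⁴ = 5.04×10⁻¹⁷ W = 50.4 aW

50.4 aW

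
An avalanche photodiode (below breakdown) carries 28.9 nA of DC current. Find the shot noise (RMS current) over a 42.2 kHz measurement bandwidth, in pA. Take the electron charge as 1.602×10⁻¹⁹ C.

I_n = √(2qI·B)
2qI·B = 2 × 1.602×10⁻¹⁹ × 2.89×10⁻⁸ × 4.22×10⁴ = 3.91×10⁻²² A²
I_n = √(3.91×10⁻²²) = 1.98×10⁻¹¹ A = 19.8 pA

19.8 pA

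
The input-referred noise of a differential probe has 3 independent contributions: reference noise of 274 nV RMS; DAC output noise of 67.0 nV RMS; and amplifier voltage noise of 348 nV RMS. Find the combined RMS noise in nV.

448 nV

Uncorrelated sources add in power (mean-square): V_tot = √(ΣV_i²)
V_tot = √[(2.74×10⁻⁷)² + (6.70×10⁻⁸)² + (3.48×10⁻⁷)²] = 4.48×10⁻⁷ V = 448 nV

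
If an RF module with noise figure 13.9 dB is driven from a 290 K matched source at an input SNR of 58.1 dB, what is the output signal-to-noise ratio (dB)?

44.2 dB

By definition F = SNR_in/SNR_out, so in dB: SNR_out = SNR_in − NF
SNR_out = 58.1 − 13.9 = 44.2 dB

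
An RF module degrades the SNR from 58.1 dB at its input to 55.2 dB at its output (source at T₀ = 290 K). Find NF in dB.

NF (dB) = SNR_in(dB) − SNR_out(dB) when the source is at T₀
NF = 58.1 − 55.2 = 2.9 dB

2.9 dB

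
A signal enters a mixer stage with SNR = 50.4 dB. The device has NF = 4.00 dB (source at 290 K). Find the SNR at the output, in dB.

46.40 dB

By definition F = SNR_in/SNR_out, so in dB: SNR_out = SNR_in − NF
SNR_out = 50.4 − 4.00 = 46.40 dB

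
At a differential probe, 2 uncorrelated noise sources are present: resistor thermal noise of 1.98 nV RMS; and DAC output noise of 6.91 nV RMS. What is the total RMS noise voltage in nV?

Uncorrelated sources add in power (mean-square): V_tot = √(ΣV_i²)
V_tot = √[(1.98×10⁻⁹)² + (6.91×10⁻⁹)²] = 7.19×10⁻⁹ V = 7.19 nV

7.19 nV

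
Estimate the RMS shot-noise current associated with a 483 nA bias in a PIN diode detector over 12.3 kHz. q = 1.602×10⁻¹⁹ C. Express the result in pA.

43.6 pA

I_n = √(2qI·B)
2qI·B = 2 × 1.602×10⁻¹⁹ × 4.83×10⁻⁷ × 1.23×10⁴ = 1.90×10⁻²¹ A²
I_n = √(1.90×10⁻²¹) = 4.36×10⁻¹¹ A = 43.6 pA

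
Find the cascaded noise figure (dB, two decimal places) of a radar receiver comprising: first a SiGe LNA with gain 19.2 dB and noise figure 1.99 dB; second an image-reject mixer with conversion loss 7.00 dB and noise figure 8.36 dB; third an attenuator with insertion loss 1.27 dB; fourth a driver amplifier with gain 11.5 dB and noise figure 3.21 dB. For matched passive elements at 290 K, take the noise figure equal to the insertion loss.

2.46 dB

Convert to linear (a loss of L dB is a gain of −L dB): F_i = 10^(NF_i/10), G_i = 10^(G_i,dB/10)
  Stage 1: F_1 = 10^(1.99/10) = 1.581, G_1 = 10^(19.2/10) = 83.18
  Stage 2: F_2 = 10^(8.36/10) = 6.855, G_2 = 10^(−7.00/10) = 0.1995
  Stage 3: F_3 = 10^(1.27/10) = 1.340, G_3 = 10^(−1.27/10) = 0.7464
  Stage 4: F_4 = 10^(3.21/10) = 2.094, G_4 = 10^(11.5/10) = 14.13
Friis cascade:
  F = 1.581 + (6.855 − 1)/83.18 + (1.340 − 1)/16.60 + (2.094 − 1)/12.39 = 1.760
NF = 10 log₁₀(1.760) = 2.46 dB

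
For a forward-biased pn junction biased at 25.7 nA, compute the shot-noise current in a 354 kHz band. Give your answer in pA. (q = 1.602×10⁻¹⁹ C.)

54.0 pA

I_n = √(2qI·B)
2qI·B = 2 × 1.602×10⁻¹⁹ × 2.57×10⁻⁸ × 3.54×10⁵ = 2.91×10⁻²¹ A²
I_n = √(2.91×10⁻²¹) = 5.40×10⁻¹¹ A = 54.0 pA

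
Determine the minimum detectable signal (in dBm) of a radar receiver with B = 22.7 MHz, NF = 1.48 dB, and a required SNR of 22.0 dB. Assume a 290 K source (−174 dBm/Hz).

Sensitivity = −174 + 10 log₁₀(B) + NF + SNR_min
= −174 + 73.56 + 1.48 + 22.0
= −76.96 dBm → −77.0 dBm

−77.0 dBm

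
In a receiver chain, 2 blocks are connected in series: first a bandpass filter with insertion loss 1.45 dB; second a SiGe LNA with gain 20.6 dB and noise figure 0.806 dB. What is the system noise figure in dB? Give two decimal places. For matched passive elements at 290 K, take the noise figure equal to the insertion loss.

Convert to linear (a loss of L dB is a gain of −L dB): F_i = 10^(NF_i/10), G_i = 10^(G_i,dB/10)
  Stage 1: F_1 = 10^(1.45/10) = 1.396, G_1 = 10^(−1.45/10) = 0.7161
  Stage 2: F_2 = 10^(0.806/10) = 1.204, G_2 = 10^(20.6/10) = 114.8
Friis cascade:
  F = 1.396 + (1.204 − 1)/0.7161 = 1.681
NF = 10 log₁₀(1.681) = 2.26 dB

2.26 dB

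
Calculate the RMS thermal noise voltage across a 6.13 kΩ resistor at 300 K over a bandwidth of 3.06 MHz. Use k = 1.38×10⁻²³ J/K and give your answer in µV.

V_n = √(4kTRB)
4kTRB = 4 × 1.38×10⁻²³ × 300 × 6.13×10³ × 3.06×10⁶ = 3.11×10⁻¹⁰ V²
V_n = √(3.11×10⁻¹⁰) = 1.76×10⁻⁵ V = 17.6 µV

17.6 µV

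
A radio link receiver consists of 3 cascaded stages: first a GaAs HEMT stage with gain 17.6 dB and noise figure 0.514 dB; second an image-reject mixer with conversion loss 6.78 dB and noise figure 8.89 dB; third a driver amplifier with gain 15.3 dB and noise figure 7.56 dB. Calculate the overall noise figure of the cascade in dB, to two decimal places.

Convert to linear (a loss of L dB is a gain of −L dB): F_i = 10^(NF_i/10), G_i = 10^(G_i,dB/10)
  Stage 1: F_1 = 10^(0.514/10) = 1.126, G_1 = 10^(17.6/10) = 57.54
  Stage 2: F_2 = 10^(8.89/10) = 7.745, G_2 = 10^(−6.78/10) = 0.2099
  Stage 3: F_3 = 10^(7.56/10) = 5.702, G_3 = 10^(15.3/10) = 33.88
Friis cascade:
  F = 1.126 + (7.745 − 1)/57.54 + (5.702 − 1)/12.08 = 1.632
NF = 10 log₁₀(1.632) = 2.13 dB

2.13 dB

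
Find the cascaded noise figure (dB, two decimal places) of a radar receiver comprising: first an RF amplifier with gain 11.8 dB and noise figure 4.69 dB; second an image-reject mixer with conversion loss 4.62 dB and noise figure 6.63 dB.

Convert to linear (a loss of L dB is a gain of −L dB): F_i = 10^(NF_i/10), G_i = 10^(G_i,dB/10)
  Stage 1: F_1 = 10^(4.69/10) = 2.944, G_1 = 10^(11.8/10) = 15.14
  Stage 2: F_2 = 10^(6.63/10) = 4.603, G_2 = 10^(−4.62/10) = 0.3451
Friis cascade:
  F = 2.944 + (4.603 − 1)/15.14 = 3.182
NF = 10 log₁₀(3.182) = 5.03 dB

5.03 dB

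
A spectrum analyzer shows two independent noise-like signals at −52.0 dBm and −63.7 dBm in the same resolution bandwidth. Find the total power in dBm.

−51.7 dBm

Convert to linear, add, convert back:
P₁ = 6.31×10⁻⁹ W, P₂ = 4.27×10⁻¹⁰ W
P_tot = 6.74×10⁻⁹ W → 10 log₁₀(P_tot / 10⁻³) = −51.7 dBm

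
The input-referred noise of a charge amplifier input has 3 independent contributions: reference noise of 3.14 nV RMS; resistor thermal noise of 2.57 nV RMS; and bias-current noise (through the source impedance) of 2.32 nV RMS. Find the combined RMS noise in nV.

4.67 nV

Uncorrelated sources add in power (mean-square): V_tot = √(ΣV_i²)
V_tot = √[(3.14×10⁻⁹)² + (2.57×10⁻⁹)² + (2.32×10⁻⁹)²] = 4.67×10⁻⁹ V = 4.67 nV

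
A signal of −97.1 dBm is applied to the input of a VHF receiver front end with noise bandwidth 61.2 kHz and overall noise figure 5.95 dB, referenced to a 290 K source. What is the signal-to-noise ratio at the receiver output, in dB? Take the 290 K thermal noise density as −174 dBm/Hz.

Noise floor: N = −174 + 10 log₁₀(B) + NF
10 log₁₀(6.12×10⁴) = 47.87 dB
N = −174 + 47.87 + 5.95 = −120.18 dBm
SNR = P_sig − N = −97.1 − (−120.18) = 23.08 dB → 23.1 dB

23.1 dB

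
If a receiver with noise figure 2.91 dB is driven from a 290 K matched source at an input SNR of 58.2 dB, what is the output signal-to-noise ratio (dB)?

55.29 dB

By definition F = SNR_in/SNR_out, so in dB: SNR_out = SNR_in − NF
SNR_out = 58.2 − 2.91 = 55.29 dB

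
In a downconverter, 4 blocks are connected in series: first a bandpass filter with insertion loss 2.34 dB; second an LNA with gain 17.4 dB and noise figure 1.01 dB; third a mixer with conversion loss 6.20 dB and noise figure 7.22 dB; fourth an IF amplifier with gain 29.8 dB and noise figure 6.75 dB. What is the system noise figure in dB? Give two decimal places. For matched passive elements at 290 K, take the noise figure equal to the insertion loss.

Convert to linear (a loss of L dB is a gain of −L dB): F_i = 10^(NF_i/10), G_i = 10^(G_i,dB/10)
  Stage 1: F_1 = 10^(2.34/10) = 1.714, G_1 = 10^(−2.34/10) = 0.5834
  Stage 2: F_2 = 10^(1.01/10) = 1.262, G_2 = 10^(17.4/10) = 54.95
  Stage 3: F_3 = 10^(7.22/10) = 5.272, G_3 = 10^(−6.20/10) = 0.2399
  Stage 4: F_4 = 10^(6.75/10) = 4.732, G_4 = 10^(29.8/10) = 955.0
Friis cascade:
  F = 1.714 + (1.262 − 1)/0.5834 + (5.272 − 1)/32.06 + (4.732 − 1)/7.691 = 2.781
NF = 10 log₁₀(2.781) = 4.44 dB

4.44 dB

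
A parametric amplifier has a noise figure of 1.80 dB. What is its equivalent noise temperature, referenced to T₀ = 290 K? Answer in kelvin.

149 K

F = 10^(1.80/10) = 1.51356
T_e = (F − 1)·T₀ = (1.51356 − 1) × 290 = 149 K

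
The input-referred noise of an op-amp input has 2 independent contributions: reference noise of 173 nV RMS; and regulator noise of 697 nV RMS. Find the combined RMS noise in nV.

718 nV

Uncorrelated sources add in power (mean-square): V_tot = √(ΣV_i²)
V_tot = √[(1.73×10⁻⁷)² + (6.97×10⁻⁷)²] = 7.18×10⁻⁷ V = 718 nV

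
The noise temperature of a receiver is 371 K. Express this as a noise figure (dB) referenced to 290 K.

F = 1 + T_e/T₀ = 1 + 371/290 = 2.27931
NF = 10 log₁₀(2.27931) = 3.58 dB

3.58 dB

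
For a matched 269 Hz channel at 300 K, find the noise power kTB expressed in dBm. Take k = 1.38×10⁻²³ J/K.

P_n = kTB = 1.38×10⁻²³ × 300 × 2.69×10² = 1.11×10⁻¹⁸ W
In dBm: 10 log₁₀(1.11×10⁻¹⁸ / 10⁻³) = −149.5 dBm

−149.5 dBm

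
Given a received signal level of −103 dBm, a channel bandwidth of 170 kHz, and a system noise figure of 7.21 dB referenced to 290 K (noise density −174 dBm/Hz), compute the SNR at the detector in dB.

Noise floor: N = −174 + 10 log₁₀(B) + NF
10 log₁₀(1.70×10⁵) = 52.3 dB
N = −174 + 52.3 + 7.21 = −114.49 dBm
SNR = P_sig − N = −103 − (−114.49) = 11.49 dB → 11.5 dB

11.5 dB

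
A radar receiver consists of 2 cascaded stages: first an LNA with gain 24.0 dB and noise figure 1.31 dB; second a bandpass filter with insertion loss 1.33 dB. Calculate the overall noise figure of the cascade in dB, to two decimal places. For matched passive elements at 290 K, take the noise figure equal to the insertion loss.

1.31 dB

Convert to linear (a loss of L dB is a gain of −L dB): F_i = 10^(NF_i/10), G_i = 10^(G_i,dB/10)
  Stage 1: F_1 = 10^(1.31/10) = 1.352, G_1 = 10^(24.0/10) = 251.2
  Stage 2: F_2 = 10^(1.33/10) = 1.358, G_2 = 10^(−1.33/10) = 0.7362
Friis cascade:
  F = 1.352 + (1.358 − 1)/251.2 = 1.353
NF = 10 log₁₀(1.353) = 1.31 dB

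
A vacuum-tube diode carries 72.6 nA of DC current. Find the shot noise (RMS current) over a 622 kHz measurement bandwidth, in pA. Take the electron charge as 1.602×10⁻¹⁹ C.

120 pA

I_n = √(2qI·B)
2qI·B = 2 × 1.602×10⁻¹⁹ × 7.26×10⁻⁸ × 6.22×10⁵ = 1.45×10⁻²⁰ A²
I_n = √(1.45×10⁻²⁰) = 1.20×10⁻¹⁰ A = 120 pA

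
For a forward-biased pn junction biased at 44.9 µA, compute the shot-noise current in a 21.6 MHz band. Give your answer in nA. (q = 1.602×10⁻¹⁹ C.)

I_n = √(2qI·B)
2qI·B = 2 × 1.602×10⁻¹⁹ × 4.49×10⁻⁵ × 2.16×10⁷ = 3.11×10⁻¹⁶ A²
I_n = √(3.11×10⁻¹⁶) = 1.76×10⁻⁸ A = 17.6 nA

17.6 nA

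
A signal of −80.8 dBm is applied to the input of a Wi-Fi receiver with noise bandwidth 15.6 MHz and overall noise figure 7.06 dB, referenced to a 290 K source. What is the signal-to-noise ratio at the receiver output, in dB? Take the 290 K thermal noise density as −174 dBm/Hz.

14.2 dB

Noise floor: N = −174 + 10 log₁₀(B) + NF
10 log₁₀(1.56×10⁷) = 71.93 dB
N = −174 + 71.93 + 7.06 = −95.01 dBm
SNR = P_sig − N = −80.8 − (−95.01) = 14.21 dB → 14.2 dB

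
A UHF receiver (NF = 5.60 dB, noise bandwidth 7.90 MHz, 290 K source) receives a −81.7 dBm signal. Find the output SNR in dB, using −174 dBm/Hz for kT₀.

Noise floor: N = −174 + 10 log₁₀(B) + NF
10 log₁₀(7.90×10⁶) = 68.98 dB
N = −174 + 68.98 + 5.60 = −99.42 dBm
SNR = P_sig − N = −81.7 − (−99.42) = 17.72 dB → 17.7 dB

17.7 dB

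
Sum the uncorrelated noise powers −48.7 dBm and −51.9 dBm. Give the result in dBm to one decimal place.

Convert to linear, add, convert back:
P₁ = 1.35×10⁻⁸ W, P₂ = 6.46×10⁻⁹ W
P_tot = 1.99×10⁻⁸ W → 10 log₁₀(P_tot / 10⁻³) = −47.0 dBm

−47.0 dBm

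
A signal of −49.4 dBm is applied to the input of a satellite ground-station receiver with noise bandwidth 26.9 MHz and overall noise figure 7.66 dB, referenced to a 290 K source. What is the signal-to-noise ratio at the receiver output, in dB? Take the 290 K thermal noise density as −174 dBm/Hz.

42.6 dB

Noise floor: N = −174 + 10 log₁₀(B) + NF
10 log₁₀(2.69×10⁷) = 74.3 dB
N = −174 + 74.3 + 7.66 = −92.04 dBm
SNR = P_sig − N = −49.4 − (−92.04) = 42.64 dB → 42.6 dB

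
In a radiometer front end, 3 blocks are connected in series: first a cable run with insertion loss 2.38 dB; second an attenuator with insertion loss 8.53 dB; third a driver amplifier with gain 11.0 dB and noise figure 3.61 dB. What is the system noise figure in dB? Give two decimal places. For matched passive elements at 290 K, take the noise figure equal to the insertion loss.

14.52 dB

Convert to linear (a loss of L dB is a gain of −L dB): F_i = 10^(NF_i/10), G_i = 10^(G_i,dB/10)
  Stage 1: F_1 = 10^(2.38/10) = 1.730, G_1 = 10^(−2.38/10) = 0.5781
  Stage 2: F_2 = 10^(8.53/10) = 7.129, G_2 = 10^(−8.53/10) = 0.1403
  Stage 3: F_3 = 10^(3.61/10) = 2.296, G_3 = 10^(11.0/10) = 12.59
Friis cascade:
  F = 1.730 + (7.129 − 1)/0.5781 + (2.296 − 1)/0.08110 = 28.31
NF = 10 log₁₀(28.31) = 14.52 dB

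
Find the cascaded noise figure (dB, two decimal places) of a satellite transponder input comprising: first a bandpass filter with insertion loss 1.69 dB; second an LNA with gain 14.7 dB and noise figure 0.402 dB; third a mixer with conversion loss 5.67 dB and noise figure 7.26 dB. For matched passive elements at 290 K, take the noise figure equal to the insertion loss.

Convert to linear (a loss of L dB is a gain of −L dB): F_i = 10^(NF_i/10), G_i = 10^(G_i,dB/10)
  Stage 1: F_1 = 10^(1.69/10) = 1.476, G_1 = 10^(−1.69/10) = 0.6776
  Stage 2: F_2 = 10^(0.402/10) = 1.097, G_2 = 10^(14.7/10) = 29.51
  Stage 3: F_3 = 10^(7.26/10) = 5.321, G_3 = 10^(−5.67/10) = 0.2710
Friis cascade:
  F = 1.476 + (1.097 − 1)/0.6776 + (5.321 − 1)/20.00 = 1.835
NF = 10 log₁₀(1.835) = 2.64 dB

2.64 dB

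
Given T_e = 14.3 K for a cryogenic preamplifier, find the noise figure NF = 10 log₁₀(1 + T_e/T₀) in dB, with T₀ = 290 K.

F = 1 + T_e/T₀ = 1 + 14.3/290 = 1.04931
NF = 10 log₁₀(1.04931) = 0.209 dB

0.209 dB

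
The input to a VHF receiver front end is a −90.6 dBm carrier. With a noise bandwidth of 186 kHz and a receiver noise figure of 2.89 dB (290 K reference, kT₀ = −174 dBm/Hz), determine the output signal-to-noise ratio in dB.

Noise floor: N = −174 + 10 log₁₀(B) + NF
10 log₁₀(1.86×10⁵) = 52.7 dB
N = −174 + 52.7 + 2.89 = −118.41 dBm
SNR = P_sig − N = −90.6 − (−118.41) = 27.81 dB → 27.8 dB

27.8 dB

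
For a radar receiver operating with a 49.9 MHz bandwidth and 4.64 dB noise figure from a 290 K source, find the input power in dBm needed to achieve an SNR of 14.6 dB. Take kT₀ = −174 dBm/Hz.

Sensitivity = −174 + 10 log₁₀(B) + NF + SNR_min
= −174 + 76.98 + 4.64 + 14.6
= −77.78 dBm → −77.8 dBm

−77.8 dBm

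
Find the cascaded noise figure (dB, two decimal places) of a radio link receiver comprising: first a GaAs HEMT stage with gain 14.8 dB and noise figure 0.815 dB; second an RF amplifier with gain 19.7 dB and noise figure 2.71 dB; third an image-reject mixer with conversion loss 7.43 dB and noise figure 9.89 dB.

0.93 dB

Convert to linear (a loss of L dB is a gain of −L dB): F_i = 10^(NF_i/10), G_i = 10^(G_i,dB/10)
  Stage 1: F_1 = 10^(0.815/10) = 1.206, G_1 = 10^(14.8/10) = 30.20
  Stage 2: F_2 = 10^(2.71/10) = 1.866, G_2 = 10^(19.7/10) = 93.33
  Stage 3: F_3 = 10^(9.89/10) = 9.750, G_3 = 10^(−7.43/10) = 0.1807
Friis cascade:
  F = 1.206 + (1.866 − 1)/30.20 + (9.750 − 1)/2818 = 1.238
NF = 10 log₁₀(1.238) = 0.93 dB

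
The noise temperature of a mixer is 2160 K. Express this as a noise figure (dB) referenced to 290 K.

F = 1 + T_e/T₀ = 1 + 2160/290 = 8.44828
NF = 10 log₁₀(8.44828) = 9.27 dB

9.27 dB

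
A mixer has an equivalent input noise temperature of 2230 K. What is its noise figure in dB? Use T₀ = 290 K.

9.39 dB

F = 1 + T_e/T₀ = 1 + 2230/290 = 8.68966
NF = 10 log₁₀(8.68966) = 9.39 dB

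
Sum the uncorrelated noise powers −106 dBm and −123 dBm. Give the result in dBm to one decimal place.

Convert to linear, add, convert back:
P₁ = 2.51×10⁻¹⁴ W, P₂ = 5.01×10⁻¹⁶ W
P_tot = 2.56×10⁻¹⁴ W → 10 log₁₀(P_tot / 10⁻³) = −105.9 dBm

−105.9 dBm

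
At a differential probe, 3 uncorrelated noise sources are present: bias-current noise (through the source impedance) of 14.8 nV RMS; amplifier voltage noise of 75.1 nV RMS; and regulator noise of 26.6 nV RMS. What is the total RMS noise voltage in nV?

81.0 nV

Uncorrelated sources add in power (mean-square): V_tot = √(ΣV_i²)
V_tot = √[(1.48×10⁻⁸)² + (7.51×10⁻⁸)² + (2.66×10⁻⁸)²] = 8.10×10⁻⁸ V = 81.0 nV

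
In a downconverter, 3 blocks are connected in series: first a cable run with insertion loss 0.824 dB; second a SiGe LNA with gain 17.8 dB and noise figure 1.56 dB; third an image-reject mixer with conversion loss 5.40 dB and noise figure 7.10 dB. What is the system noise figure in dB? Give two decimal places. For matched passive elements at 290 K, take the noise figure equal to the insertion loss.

Convert to linear (a loss of L dB is a gain of −L dB): F_i = 10^(NF_i/10), G_i = 10^(G_i,dB/10)
  Stage 1: F_1 = 10^(0.824/10) = 1.209, G_1 = 10^(−0.824/10) = 0.8272
  Stage 2: F_2 = 10^(1.56/10) = 1.432, G_2 = 10^(17.8/10) = 60.26
  Stage 3: F_3 = 10^(7.10/10) = 5.129, G_3 = 10^(−5.40/10) = 0.2884
Friis cascade:
  F = 1.209 + (1.432 − 1)/0.8272 + (5.129 − 1)/49.84 = 1.814
NF = 10 log₁₀(1.814) = 2.59 dB

2.59 dB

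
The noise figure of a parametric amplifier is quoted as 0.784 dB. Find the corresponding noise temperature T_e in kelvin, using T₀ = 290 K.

57.4 K

F = 10^(0.784/10) = 1.19784
T_e = (F − 1)·T₀ = (1.19784 − 1) × 290 = 57.4 K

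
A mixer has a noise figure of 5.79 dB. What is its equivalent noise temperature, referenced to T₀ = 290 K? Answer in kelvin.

810 K

F = 10^(5.79/10) = 3.79315
T_e = (F − 1)·T₀ = (3.79315 − 1) × 290 = 810 K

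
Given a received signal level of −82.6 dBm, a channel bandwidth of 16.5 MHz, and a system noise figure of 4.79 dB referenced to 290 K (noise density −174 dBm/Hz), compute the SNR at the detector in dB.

14.4 dB

Noise floor: N = −174 + 10 log₁₀(B) + NF
10 log₁₀(1.65×10⁷) = 72.17 dB
N = −174 + 72.17 + 4.79 = −97.04 dBm
SNR = P_sig − N = −82.6 − (−97.04) = 14.44 dB → 14.4 dB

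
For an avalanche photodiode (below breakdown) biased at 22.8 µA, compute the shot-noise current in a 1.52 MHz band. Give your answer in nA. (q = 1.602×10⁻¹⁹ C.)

I_n = √(2qI·B)
2qI·B = 2 × 1.602×10⁻¹⁹ × 2.28×10⁻⁵ × 1.52×10⁶ = 1.11×10⁻¹⁷ A²
I_n = √(1.11×10⁻¹⁷) = 3.33×10⁻⁹ A = 3.33 nA

3.33 nA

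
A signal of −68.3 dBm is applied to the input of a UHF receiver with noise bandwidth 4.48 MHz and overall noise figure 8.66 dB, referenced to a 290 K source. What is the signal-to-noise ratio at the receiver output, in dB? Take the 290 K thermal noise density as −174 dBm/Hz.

Noise floor: N = −174 + 10 log₁₀(B) + NF
10 log₁₀(4.48×10⁶) = 66.51 dB
N = −174 + 66.51 + 8.66 = −98.83 dBm
SNR = P_sig − N = −68.3 − (−98.83) = 30.53 dB → 30.5 dB

30.5 dB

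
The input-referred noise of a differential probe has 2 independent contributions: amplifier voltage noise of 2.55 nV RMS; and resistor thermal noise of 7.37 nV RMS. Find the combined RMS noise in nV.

7.80 nV

Uncorrelated sources add in power (mean-square): V_tot = √(ΣV_i²)
V_tot = √[(2.55×10⁻⁹)² + (7.37×10⁻⁹)²] = 7.80×10⁻⁹ V = 7.80 nV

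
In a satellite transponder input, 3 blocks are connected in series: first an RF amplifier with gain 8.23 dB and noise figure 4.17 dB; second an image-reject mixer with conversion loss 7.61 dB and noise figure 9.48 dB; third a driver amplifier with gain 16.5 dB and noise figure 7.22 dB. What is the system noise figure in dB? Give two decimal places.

8.75 dB

Convert to linear (a loss of L dB is a gain of −L dB): F_i = 10^(NF_i/10), G_i = 10^(G_i,dB/10)
  Stage 1: F_1 = 10^(4.17/10) = 2.612, G_1 = 10^(8.23/10) = 6.653
  Stage 2: F_2 = 10^(9.48/10) = 8.872, G_2 = 10^(−7.61/10) = 0.1734
  Stage 3: F_3 = 10^(7.22/10) = 5.272, G_3 = 10^(16.5/10) = 44.67
Friis cascade:
  F = 2.612 + (8.872 − 1)/6.653 + (5.272 − 1)/1.153 = 7.499
NF = 10 log₁₀(7.499) = 8.75 dB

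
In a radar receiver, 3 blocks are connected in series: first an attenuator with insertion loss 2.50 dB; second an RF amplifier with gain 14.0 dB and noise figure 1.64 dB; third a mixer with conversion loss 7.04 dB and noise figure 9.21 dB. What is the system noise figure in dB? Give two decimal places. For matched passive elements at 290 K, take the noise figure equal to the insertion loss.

4.93 dB

Convert to linear (a loss of L dB is a gain of −L dB): F_i = 10^(NF_i/10), G_i = 10^(G_i,dB/10)
  Stage 1: F_1 = 10^(2.50/10) = 1.778, G_1 = 10^(−2.50/10) = 0.5623
  Stage 2: F_2 = 10^(1.64/10) = 1.459, G_2 = 10^(14.0/10) = 25.12
  Stage 3: F_3 = 10^(9.21/10) = 8.337, G_3 = 10^(−7.04/10) = 0.1977
Friis cascade:
  F = 1.778 + (1.459 − 1)/0.5623 + (8.337 − 1)/14.13 = 3.114
NF = 10 log₁₀(3.114) = 4.93 dB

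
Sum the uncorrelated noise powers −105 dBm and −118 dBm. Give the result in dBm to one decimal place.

Convert to linear, add, convert back:
P₁ = 3.16×10⁻¹⁴ W, P₂ = 1.58×10⁻¹⁵ W
P_tot = 3.32×10⁻¹⁴ W → 10 log₁₀(P_tot / 10⁻³) = −104.8 dBm

−104.8 dBm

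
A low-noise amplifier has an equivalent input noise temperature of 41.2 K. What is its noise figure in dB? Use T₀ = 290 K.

F = 1 + T_e/T₀ = 1 + 41.2/290 = 1.14207
NF = 10 log₁₀(1.14207) = 0.577 dB

0.577 dB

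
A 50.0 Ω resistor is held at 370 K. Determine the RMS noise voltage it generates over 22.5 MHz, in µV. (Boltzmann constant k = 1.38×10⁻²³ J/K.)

V_n = √(4kTRB)
4kTRB = 4 × 1.38×10⁻²³ × 370 × 5.00×10¹ × 2.25×10⁷ = 2.30×10⁻¹¹ V²
V_n = √(2.30×10⁻¹¹) = 4.79×10⁻⁶ V = 4.79 µV

4.79 µV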